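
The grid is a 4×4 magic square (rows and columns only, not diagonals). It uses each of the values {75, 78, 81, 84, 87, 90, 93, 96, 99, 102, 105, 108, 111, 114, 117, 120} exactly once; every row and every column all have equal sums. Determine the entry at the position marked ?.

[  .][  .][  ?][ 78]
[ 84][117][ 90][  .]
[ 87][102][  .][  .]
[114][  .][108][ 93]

111

The 16 entries sum to 1560, so each line sums to 1560/4 = 390.
Row 2 must total 390; the given cells sum to 291, so (2,4) = 99.
From row 4, 390 − (114 + 108 + 93) gives (4,2) = 75.
The remaining cell in column 1 is (1,1) = 390 − 285 = 105.
From column 2, 390 − (117 + 102 + 75) gives (1,2) = 96.
Column 4: 78 + 99 + 93 + ? = 390, so (3,4) = 120.
The remaining cell in row 1 is (1,3) = 390 − 279 = 111.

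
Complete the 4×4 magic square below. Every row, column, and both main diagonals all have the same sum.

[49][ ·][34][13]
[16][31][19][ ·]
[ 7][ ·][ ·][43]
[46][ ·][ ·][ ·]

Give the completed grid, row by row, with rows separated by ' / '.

Column 1 is already complete: 49 + 16 + 7 + 46 = 118, so that is the magic constant.
Row 1: 49 + 34 + 13 + ? = 118, so (1,2) = 22.
Row 2: 16 + 31 + 19 + ? = 118, so (2,4) = 52.
From column 4, 118 − (13 + 52 + 43) gives (4,4) = 10.
Main diagonal must total 118; the given cells sum to 90, so (3,3) = 28.
Anti-diagonal needs 118; the known cells sum to 78, so (3,2) = 40.
Column 2: 22 + 31 + 40 + ? = 118, so (4,2) = 25.
The remaining cell in column 3 is (4,3) = 118 − 81 = 37.

49 22 34 13 / 16 31 19 52 / 7 40 28 43 / 46 25 37 10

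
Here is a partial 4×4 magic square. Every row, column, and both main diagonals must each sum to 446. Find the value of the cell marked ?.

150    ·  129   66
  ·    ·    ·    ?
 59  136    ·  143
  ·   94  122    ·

164

Row 1: 150 + 129 + 66 + ? = 446, so (1,2) = 101.
Row 3: 59 + 136 + 143 + ? = 446, so (3,3) = 108.
Column 2 must total 446; the given cells sum to 331, so (2,2) = 115.
Column 3 must total 446; the given cells sum to 359, so (2,3) = 87.
The remaining cell in main diagonal is (4,4) = 446 − 373 = 73.
The remaining cell in anti-diagonal is (4,1) = 446 − 289 = 157.
Column 1 must total 446; the given cells sum to 366, so (2,1) = 80.
Using column 4: 66 + 143 + 73 + ? → (2,4) = 446 − 282 = 164.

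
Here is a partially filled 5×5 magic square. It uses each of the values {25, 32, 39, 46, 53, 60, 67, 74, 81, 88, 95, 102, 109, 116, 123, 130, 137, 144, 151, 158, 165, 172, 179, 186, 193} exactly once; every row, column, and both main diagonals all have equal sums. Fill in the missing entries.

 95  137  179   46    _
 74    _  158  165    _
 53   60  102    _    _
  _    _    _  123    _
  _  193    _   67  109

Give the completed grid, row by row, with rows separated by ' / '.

The 25 entries sum to 2725, so each line sums to 2725/5 = 545.
Row 1: 95 + 137 + 179 + 46 + ? = 545, so (1,5) = 88.
Using column 4: 46 + 165 + 123 + 67 + ? → (3,4) = 545 − 401 = 144.
Main diagonal needs 545; the known cells sum to 429, so (2,2) = 116.
Row 2: 74 + 116 + 158 + 165 + ? = 545, so (2,5) = 32.
Row 3 must total 545; the given cells sum to 359, so (3,5) = 186.
Column 2 needs 545; the known cells sum to 506, so (4,2) = 39.
From column 5, 545 − (88 + 32 + 186 + 109) gives (4,5) = 130.
Anti-diagonal must total 545; the given cells sum to 394, so (5,1) = 151.
Row 5 must total 545; the given cells sum to 520, so (5,3) = 25.
Using column 1: 95 + 74 + 53 + 151 + ? → (4,1) = 545 − 373 = 172.
Column 3 needs 545; the known cells sum to 464, so (4,3) = 81.

95 137 179 46 88 / 74 116 158 165 32 / 53 60 102 144 186 / 172 39 81 123 130 / 151 193 25 67 109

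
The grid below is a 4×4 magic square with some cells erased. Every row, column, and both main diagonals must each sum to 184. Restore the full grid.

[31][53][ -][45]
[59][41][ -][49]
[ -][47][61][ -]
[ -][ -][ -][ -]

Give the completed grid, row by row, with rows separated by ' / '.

31 53 55 45 / 59 41 35 49 / 37 47 61 39 / 57 43 33 51

The remaining cell in row 1 is (1,3) = 184 − 129 = 55.
Row 2: 59 + 41 + 49 + ? = 184, so (2,3) = 35.
Column 2 needs 184; the known cells sum to 141, so (4,2) = 43.
Column 3: 55 + 35 + 61 + ? = 184, so (4,3) = 33.
From main diagonal, 184 − (31 + 41 + 61) gives (4,4) = 51.
Anti-diagonal: 45 + 35 + 47 + ? = 184, so (4,1) = 57.
Column 1: 31 + 59 + 57 + ? = 184, so (3,1) = 37.
Column 4: 45 + 49 + 51 + ? = 184, so (3,4) = 39.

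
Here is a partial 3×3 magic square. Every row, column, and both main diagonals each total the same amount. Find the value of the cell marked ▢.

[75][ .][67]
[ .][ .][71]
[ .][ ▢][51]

Column 3 is complete and sums to 189; that is the magic constant.
Using row 1: 75 + 67 + ? → (1,2) = 189 − 142 = 47.
Using main diagonal: 75 + 51 + ? → (2,2) = 189 − 126 = 63.
Using anti-diagonal: 67 + 63 + ? → (3,1) = 189 − 130 = 59.
Using row 2: 63 + 71 + ? → (2,1) = 189 − 134 = 55.
Row 3: 59 + 51 + ? = 189, so (3,2) = 79.

79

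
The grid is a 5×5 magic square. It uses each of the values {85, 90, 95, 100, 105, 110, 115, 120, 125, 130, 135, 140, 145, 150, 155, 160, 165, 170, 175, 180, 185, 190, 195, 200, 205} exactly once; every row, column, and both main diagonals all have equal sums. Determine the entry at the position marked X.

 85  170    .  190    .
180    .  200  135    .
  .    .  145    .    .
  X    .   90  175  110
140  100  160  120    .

The 25 entries sum to 3625, so each line sums to 3625/5 = 725.
From row 5, 725 − (140 + 100 + 160 + 120) gives (5,5) = 205.
Column 3 needs 725; the known cells sum to 595, so (1,3) = 130.
Using column 4: 190 + 135 + 175 + 120 + ? → (3,4) = 725 − 620 = 105.
Main diagonal: 85 + 145 + 175 + 205 + ? = 725, so (2,2) = 115.
Row 1: 85 + 170 + 130 + 190 + ? = 725, so (1,5) = 150.
Using row 2: 180 + 115 + 200 + 135 + ? → (2,5) = 725 − 630 = 95.
Column 5 needs 725; the known cells sum to 560, so (3,5) = 165.
The remaining cell in anti-diagonal is (4,2) = 725 − 570 = 155.
The remaining cell in row 4 is (4,1) = 725 − 530 = 195.

195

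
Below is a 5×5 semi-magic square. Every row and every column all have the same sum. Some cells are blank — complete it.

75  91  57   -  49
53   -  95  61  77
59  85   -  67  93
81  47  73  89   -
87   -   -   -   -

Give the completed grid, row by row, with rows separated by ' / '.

75 91 57 83 49 / 53 69 95 61 77 / 59 85 51 67 93 / 81 47 73 89 65 / 87 63 79 55 71

Column 1 is already complete: 75 + 53 + 59 + 81 + 87 = 355, so that is the magic constant.
Row 1: 75 + 91 + 57 + 49 + ? = 355, so (1,4) = 83.
From row 2, 355 − (53 + 95 + 61 + 77) gives (2,2) = 69.
The remaining cell in row 3 is (3,3) = 355 − 304 = 51.
Row 4 must total 355; the given cells sum to 290, so (4,5) = 65.
From column 2, 355 − (91 + 69 + 85 + 47) gives (5,2) = 63.
Column 3 must total 355; the given cells sum to 276, so (5,3) = 79.
The remaining cell in column 4 is (5,4) = 355 − 300 = 55.
Using column 5: 49 + 77 + 93 + 65 + ? → (5,5) = 355 − 284 = 71.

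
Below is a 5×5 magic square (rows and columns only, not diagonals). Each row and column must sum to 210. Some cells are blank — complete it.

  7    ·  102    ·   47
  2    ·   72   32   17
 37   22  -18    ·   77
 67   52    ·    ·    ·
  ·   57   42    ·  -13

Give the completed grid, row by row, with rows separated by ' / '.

7 -8 102 62 47 / 2 87 72 32 17 / 37 22 -18 92 77 / 67 52 12 -3 82 / 97 57 42 27 -13

From row 2, 210 − (2 + 72 + 32 + 17) gives (2,2) = 87.
Using row 3: 37 + 22 + (-18) + 77 + ? → (3,4) = 210 − 118 = 92.
The remaining cell in column 1 is (5,1) = 210 − 113 = 97.
Column 2 needs 210; the known cells sum to 218, so (1,2) = -8.
Column 3: 102 + 72 + (-18) + 42 + ? = 210, so (4,3) = 12.
Column 5: 47 + 17 + 77 + (-13) + ? = 210, so (4,5) = 82.
From row 1, 210 − (7 + (-8) + 102 + 47) gives (1,4) = 62.
From row 4, 210 − (67 + 52 + 12 + 82) gives (4,4) = -3.
Row 5 needs 210; the known cells sum to 183, so (5,4) = 27.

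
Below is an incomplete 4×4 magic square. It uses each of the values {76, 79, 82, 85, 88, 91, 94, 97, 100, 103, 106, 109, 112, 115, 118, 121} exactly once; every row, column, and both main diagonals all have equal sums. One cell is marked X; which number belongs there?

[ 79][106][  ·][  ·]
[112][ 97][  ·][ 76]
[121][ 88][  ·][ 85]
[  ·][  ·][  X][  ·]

The 16 entries sum to 1576, so each line sums to 1576/4 = 394.
Row 2 must total 394; the given cells sum to 285, so (2,3) = 109.
Row 3 must total 394; the given cells sum to 294, so (3,3) = 100.
Column 1: 79 + 112 + 121 + ? = 394, so (4,1) = 82.
Using column 2: 106 + 97 + 88 + ? → (4,2) = 394 − 291 = 103.
Main diagonal: 79 + 97 + 100 + ? = 394, so (4,4) = 118.
From anti-diagonal, 394 − (109 + 88 + 82) gives (1,4) = 115.
From row 1, 394 − (79 + 106 + 115) gives (1,3) = 94.
Row 4 needs 394; the known cells sum to 303, so (4,3) = 91.

91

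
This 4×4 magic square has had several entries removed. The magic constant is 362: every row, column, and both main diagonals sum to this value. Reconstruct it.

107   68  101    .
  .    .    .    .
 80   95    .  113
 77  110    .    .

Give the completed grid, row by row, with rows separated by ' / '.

107 68 101 86 / 98 89 104 71 / 80 95 74 113 / 77 110 83 92

Using row 1: 107 + 68 + 101 + ? → (1,4) = 362 − 276 = 86.
Row 3 needs 362; the known cells sum to 288, so (3,3) = 74.
Column 1: 107 + 80 + 77 + ? = 362, so (2,1) = 98.
Using column 2: 68 + 95 + 110 + ? → (2,2) = 362 − 273 = 89.
Main diagonal: 107 + 89 + 74 + ? = 362, so (4,4) = 92.
The remaining cell in anti-diagonal is (2,3) = 362 − 258 = 104.
Row 2 must total 362; the given cells sum to 291, so (2,4) = 71.
Using row 4: 77 + 110 + 92 + ? → (4,3) = 362 − 279 = 83.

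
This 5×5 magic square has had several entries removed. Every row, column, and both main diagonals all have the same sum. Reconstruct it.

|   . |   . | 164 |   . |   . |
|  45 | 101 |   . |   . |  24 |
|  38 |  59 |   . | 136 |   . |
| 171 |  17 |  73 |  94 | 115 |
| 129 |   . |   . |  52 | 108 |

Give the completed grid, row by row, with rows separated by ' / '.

87 143 164 10 66 / 45 101 122 178 24 / 38 59 80 136 157 / 171 17 73 94 115 / 129 150 31 52 108

Row 4 is already complete: 171 + 17 + 73 + 94 + 115 = 470, so that is the magic constant.
Column 1: 45 + 38 + 171 + 129 + ? = 470, so (1,1) = 87.
Main diagonal needs 470; the known cells sum to 390, so (3,3) = 80.
Using row 3: 38 + 59 + 80 + 136 + ? → (3,5) = 470 − 313 = 157.
Column 5 needs 470; the known cells sum to 404, so (1,5) = 66.
Anti-diagonal needs 470; the known cells sum to 292, so (2,4) = 178.
Row 2 needs 470; the known cells sum to 348, so (2,3) = 122.
Column 3 must total 470; the given cells sum to 439, so (5,3) = 31.
Column 4 must total 470; the given cells sum to 460, so (1,4) = 10.
Using row 1: 87 + 164 + 10 + 66 + ? → (1,2) = 470 − 327 = 143.
Row 5 needs 470; the known cells sum to 320, so (5,2) = 150.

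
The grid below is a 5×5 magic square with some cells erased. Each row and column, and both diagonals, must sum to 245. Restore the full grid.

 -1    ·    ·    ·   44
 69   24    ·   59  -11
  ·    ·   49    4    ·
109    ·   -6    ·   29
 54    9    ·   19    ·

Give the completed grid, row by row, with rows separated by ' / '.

-1 79 34 89 44 / 69 24 104 59 -11 / 14 94 49 4 84 / 109 39 -6 74 29 / 54 9 64 19 99

Using row 2: 69 + 24 + 59 + (-11) + ? → (2,3) = 245 − 141 = 104.
Column 1: -1 + 69 + 109 + 54 + ? = 245, so (3,1) = 14.
Anti-diagonal: 44 + 59 + 49 + 54 + ? = 245, so (4,2) = 39.
Row 4 must total 245; the given cells sum to 171, so (4,4) = 74.
The remaining cell in column 4 is (1,4) = 245 − 156 = 89.
Main diagonal needs 245; the known cells sum to 146, so (5,5) = 99.
Row 5 must total 245; the given cells sum to 181, so (5,3) = 64.
Column 3 must total 245; the given cells sum to 211, so (1,3) = 34.
The remaining cell in column 5 is (3,5) = 245 − 161 = 84.
The remaining cell in row 1 is (1,2) = 245 − 166 = 79.
Row 3 must total 245; the given cells sum to 151, so (3,2) = 94.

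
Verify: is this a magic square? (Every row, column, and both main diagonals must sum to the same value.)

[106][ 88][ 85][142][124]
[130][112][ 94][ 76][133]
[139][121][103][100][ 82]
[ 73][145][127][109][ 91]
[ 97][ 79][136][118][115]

Row 1: 106 + 88 + 85 + 142 + 124 = 545.
Row 2: 130 + 112 + 94 + 76 + 133 = 545.
Row 3: 139 + 121 + 103 + 100 + 82 = 545.
Row 4: 73 + 145 + 127 + 109 + 91 = 545.
Row 5: 97 + 79 + 136 + 118 + 115 = 545.
Column 1: 106 + 130 + 139 + 73 + 97 = 545.
Column 2: 88 + 112 + 121 + 145 + 79 = 545.
Column 3: 85 + 94 + 103 + 127 + 136 = 545.
Column 4: 142 + 76 + 100 + 109 + 118 = 545.
Column 5: 124 + 133 + 82 + 91 + 115 = 545.
Main diagonal: 106 + 112 + 103 + 109 + 115 = 545.
Anti-diagonal: 124 + 76 + 103 + 145 + 97 = 545.
All lines sum to 545.

Yes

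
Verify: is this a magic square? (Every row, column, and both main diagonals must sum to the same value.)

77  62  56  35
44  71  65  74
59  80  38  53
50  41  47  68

No — anti-diagonal sums to 230 but column 2 sums to 254.

Row 1: 77 + 62 + 56 + 35 = 230.
Row 2: 44 + 71 + 65 + 74 = 254.
Row 3: 59 + 80 + 38 + 53 = 230.
Row 4: 50 + 41 + 47 + 68 = 206.
Column 1: 77 + 44 + 59 + 50 = 230.
Column 2: 62 + 71 + 80 + 41 = 254.
Column 3: 56 + 65 + 38 + 47 = 206.
Column 4: 35 + 74 + 53 + 68 = 230.
Main diagonal: 77 + 71 + 38 + 68 = 254.
Anti-diagonal: 35 + 65 + 80 + 50 = 230.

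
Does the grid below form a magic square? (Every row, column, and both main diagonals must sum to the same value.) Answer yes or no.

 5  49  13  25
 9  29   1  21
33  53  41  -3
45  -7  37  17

Row 1: 5 + 49 + 13 + 25 = 92.
Row 2: 9 + 29 + 1 + 21 = 60.
Row 3: 33 + 53 + 41 + (-3) = 124.
Row 4: 45 + (-7) + 37 + 17 = 92.
Column 1: 5 + 9 + 33 + 45 = 92.
Column 2: 49 + 29 + 53 + (-7) = 124.
Column 3: 13 + 1 + 41 + 37 = 92.
Column 4: 25 + 21 + (-3) + 17 = 60.
Main diagonal: 5 + 29 + 41 + 17 = 92.
Anti-diagonal: 25 + 1 + 53 + 45 = 124.

No — row 2 sums to 60 but column 3 sums to 92.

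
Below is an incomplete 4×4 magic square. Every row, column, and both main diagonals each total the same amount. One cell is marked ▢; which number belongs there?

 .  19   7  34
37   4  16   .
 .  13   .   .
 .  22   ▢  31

Column 2 is complete and sums to 58; that is the magic constant.
The remaining cell in row 1 is (1,1) = 58 − 60 = -2.
Row 2: 37 + 4 + 16 + ? = 58, so (2,4) = 1.
Column 4: 34 + 1 + 31 + ? = 58, so (3,4) = -8.
Using main diagonal: -2 + 4 + 31 + ? → (3,3) = 58 − 33 = 25.
Anti-diagonal needs 58; the known cells sum to 63, so (4,1) = -5.
From row 3, 58 − (13 + 25 + (-8)) gives (3,1) = 28.
Row 4 needs 58; the known cells sum to 48, so (4,3) = 10.

10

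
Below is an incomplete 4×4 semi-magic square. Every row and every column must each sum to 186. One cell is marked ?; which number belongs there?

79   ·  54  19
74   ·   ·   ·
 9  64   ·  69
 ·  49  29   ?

84

Row 1: 79 + 54 + 19 + ? = 186, so (1,2) = 34.
Row 3: 9 + 64 + 69 + ? = 186, so (3,3) = 44.
The remaining cell in column 1 is (4,1) = 186 − 162 = 24.
Column 2: 34 + 64 + 49 + ? = 186, so (2,2) = 39.
Column 3 needs 186; the known cells sum to 127, so (2,3) = 59.
Row 2 needs 186; the known cells sum to 172, so (2,4) = 14.
The remaining cell in row 4 is (4,4) = 186 − 102 = 84.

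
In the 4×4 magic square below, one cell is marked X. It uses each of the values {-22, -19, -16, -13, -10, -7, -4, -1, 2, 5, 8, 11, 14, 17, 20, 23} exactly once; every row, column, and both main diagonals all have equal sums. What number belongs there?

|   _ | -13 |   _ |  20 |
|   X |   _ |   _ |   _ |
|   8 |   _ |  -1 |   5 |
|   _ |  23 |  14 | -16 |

The 16 entries sum to 8, so each line sums to 8/4 = 2.
Row 3 needs 2; the known cells sum to 12, so (3,2) = -10.
From row 4, 2 − (23 + 14 + (-16)) gives (4,1) = -19.
The remaining cell in column 2 is (2,2) = 2 − 0 = 2.
The remaining cell in column 4 is (2,4) = 2 − 9 = -7.
Main diagonal must total 2; the given cells sum to -15, so (1,1) = 17.
Anti-diagonal needs 2; the known cells sum to -9, so (2,3) = 11.
Row 1: 17 + (-13) + 20 + ? = 2, so (1,3) = -22.
From row 2, 2 − (2 + 11 + (-7)) gives (2,1) = -4.

-4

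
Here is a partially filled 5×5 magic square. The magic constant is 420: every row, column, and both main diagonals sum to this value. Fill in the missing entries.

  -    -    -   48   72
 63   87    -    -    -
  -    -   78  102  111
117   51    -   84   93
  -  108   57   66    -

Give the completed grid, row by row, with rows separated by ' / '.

Row 4 needs 420; the known cells sum to 345, so (4,3) = 75.
Column 4 must total 420; the given cells sum to 300, so (2,4) = 120.
From anti-diagonal, 420 − (72 + 120 + 78 + 51) gives (5,1) = 99.
The remaining cell in row 5 is (5,5) = 420 − 330 = 90.
Column 5 needs 420; the known cells sum to 366, so (2,5) = 54.
Main diagonal needs 420; the known cells sum to 339, so (1,1) = 81.
Row 2 needs 420; the known cells sum to 324, so (2,3) = 96.
Column 1: 81 + 63 + 117 + 99 + ? = 420, so (3,1) = 60.
The remaining cell in column 3 is (1,3) = 420 − 306 = 114.
The remaining cell in row 1 is (1,2) = 420 − 315 = 105.
The remaining cell in row 3 is (3,2) = 420 − 351 = 69.

81 105 114 48 72 / 63 87 96 120 54 / 60 69 78 102 111 / 117 51 75 84 93 / 99 108 57 66 90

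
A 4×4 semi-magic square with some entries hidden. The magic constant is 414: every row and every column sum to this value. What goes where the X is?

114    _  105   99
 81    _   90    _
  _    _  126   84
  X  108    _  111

Using row 1: 114 + 105 + 99 + ? → (1,2) = 414 − 318 = 96.
Column 3 must total 414; the given cells sum to 321, so (4,3) = 93.
Using column 4: 99 + 84 + 111 + ? → (2,4) = 414 − 294 = 120.
Using row 2: 81 + 90 + 120 + ? → (2,2) = 414 − 291 = 123.
Row 4 needs 414; the known cells sum to 312, so (4,1) = 102.

102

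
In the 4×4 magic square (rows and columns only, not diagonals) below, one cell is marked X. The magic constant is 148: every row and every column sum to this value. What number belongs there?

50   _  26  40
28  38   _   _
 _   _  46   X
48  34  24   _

36

From row 1, 148 − (50 + 26 + 40) gives (1,2) = 32.
From row 4, 148 − (48 + 34 + 24) gives (4,4) = 42.
Column 1: 50 + 28 + 48 + ? = 148, so (3,1) = 22.
Column 2 needs 148; the known cells sum to 104, so (3,2) = 44.
Column 3 needs 148; the known cells sum to 96, so (2,3) = 52.
From row 2, 148 − (28 + 38 + 52) gives (2,4) = 30.
Row 3 must total 148; the given cells sum to 112, so (3,4) = 36.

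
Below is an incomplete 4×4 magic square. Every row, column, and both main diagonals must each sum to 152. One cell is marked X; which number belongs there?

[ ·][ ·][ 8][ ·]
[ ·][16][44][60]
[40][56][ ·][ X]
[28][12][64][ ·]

20

Row 2: 16 + 44 + 60 + ? = 152, so (2,1) = 32.
Using row 4: 28 + 12 + 64 + ? → (4,4) = 152 − 104 = 48.
Column 1 must total 152; the given cells sum to 100, so (1,1) = 52.
Column 2 needs 152; the known cells sum to 84, so (1,2) = 68.
Column 3 must total 152; the given cells sum to 116, so (3,3) = 36.
Anti-diagonal needs 152; the known cells sum to 128, so (1,4) = 24.
Using row 3: 40 + 56 + 36 + ? → (3,4) = 152 − 132 = 20.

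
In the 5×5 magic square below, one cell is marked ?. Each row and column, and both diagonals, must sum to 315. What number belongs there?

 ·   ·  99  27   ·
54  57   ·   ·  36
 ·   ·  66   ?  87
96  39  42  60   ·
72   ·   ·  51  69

Row 4 needs 315; the known cells sum to 237, so (4,5) = 78.
Column 5: 36 + 87 + 78 + 69 + ? = 315, so (1,5) = 45.
Using main diagonal: 57 + 66 + 60 + 69 + ? → (1,1) = 315 − 252 = 63.
Anti-diagonal needs 315; the known cells sum to 222, so (2,4) = 93.
Row 1: 63 + 99 + 27 + 45 + ? = 315, so (1,2) = 81.
Row 2 must total 315; the given cells sum to 240, so (2,3) = 75.
Column 1 must total 315; the given cells sum to 285, so (3,1) = 30.
Using column 3: 99 + 75 + 66 + 42 + ? → (5,3) = 315 − 282 = 33.
Column 4: 27 + 93 + 60 + 51 + ? = 315, so (3,4) = 84.

84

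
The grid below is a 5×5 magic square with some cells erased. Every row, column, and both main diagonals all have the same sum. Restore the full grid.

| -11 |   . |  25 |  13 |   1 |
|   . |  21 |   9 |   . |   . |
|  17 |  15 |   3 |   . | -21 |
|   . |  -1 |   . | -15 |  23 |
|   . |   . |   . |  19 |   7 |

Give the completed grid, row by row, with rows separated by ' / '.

-11 -23 25 13 1 / -17 21 9 -3 -5 / 17 15 3 -9 -21 / 11 -1 -13 -15 23 / 5 -7 -19 19 7

Main diagonal is already complete: -11 + 21 + 3 + -15 + 7 = 5, so that is the magic constant.
The remaining cell in row 1 is (1,2) = 5 − 28 = -23.
Row 3 must total 5; the given cells sum to 14, so (3,4) = -9.
From column 2, 5 − (-23 + 21 + 15 + (-1)) gives (5,2) = -7.
Column 4 must total 5; the given cells sum to 8, so (2,4) = -3.
Column 5 needs 5; the known cells sum to 10, so (2,5) = -5.
Anti-diagonal needs 5; the known cells sum to 0, so (5,1) = 5.
Row 2 needs 5; the known cells sum to 22, so (2,1) = -17.
Row 5 needs 5; the known cells sum to 24, so (5,3) = -19.
Column 1: -11 + (-17) + 17 + 5 + ? = 5, so (4,1) = 11.
Column 3: 25 + 9 + 3 + (-19) + ? = 5, so (4,3) = -13.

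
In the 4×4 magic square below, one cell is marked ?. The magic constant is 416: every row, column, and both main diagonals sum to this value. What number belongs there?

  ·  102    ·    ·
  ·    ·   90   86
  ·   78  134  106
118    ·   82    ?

From row 3, 416 − (78 + 134 + 106) gives (3,1) = 98.
Column 3 needs 416; the known cells sum to 306, so (1,3) = 110.
Anti-diagonal must total 416; the given cells sum to 286, so (1,4) = 130.
Row 1 must total 416; the given cells sum to 342, so (1,1) = 74.
From column 1, 416 − (74 + 98 + 118) gives (2,1) = 126.
From column 4, 416 − (130 + 86 + 106) gives (4,4) = 94.

94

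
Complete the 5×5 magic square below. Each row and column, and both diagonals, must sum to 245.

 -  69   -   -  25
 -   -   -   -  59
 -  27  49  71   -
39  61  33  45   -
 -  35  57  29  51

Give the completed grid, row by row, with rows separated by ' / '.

47 69 41 63 25 / 31 53 65 37 59 / 55 27 49 71 43 / 39 61 33 45 67 / 73 35 57 29 51

Row 4: 39 + 61 + 33 + 45 + ? = 245, so (4,5) = 67.
Using row 5: 35 + 57 + 29 + 51 + ? → (5,1) = 245 − 172 = 73.
The remaining cell in column 2 is (2,2) = 245 − 192 = 53.
Column 5 needs 245; the known cells sum to 202, so (3,5) = 43.
Main diagonal: 53 + 49 + 45 + 51 + ? = 245, so (1,1) = 47.
Anti-diagonal: 25 + 49 + 61 + 73 + ? = 245, so (2,4) = 37.
Using row 3: 27 + 49 + 71 + 43 + ? → (3,1) = 245 − 190 = 55.
Column 1 needs 245; the known cells sum to 214, so (2,1) = 31.
Column 4 needs 245; the known cells sum to 182, so (1,4) = 63.
Row 1 needs 245; the known cells sum to 204, so (1,3) = 41.
Row 2 needs 245; the known cells sum to 180, so (2,3) = 65.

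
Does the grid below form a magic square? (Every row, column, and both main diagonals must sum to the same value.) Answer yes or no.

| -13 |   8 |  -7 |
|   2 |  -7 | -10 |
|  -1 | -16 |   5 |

No — column 1 sums to -12 but anti-diagonal sums to -15.

Row 1: -13 + 8 + (-7) = -12.
Row 2: 2 + (-7) + (-10) = -15.
Row 3: -1 + (-16) + 5 = -12.
Column 1: -13 + 2 + (-1) = -12.
Column 2: 8 + (-7) + (-16) = -15.
Column 3: -7 + (-10) + 5 = -12.
Main diagonal: -13 + (-7) + 5 = -15.
Anti-diagonal: -7 + (-7) + (-1) = -15.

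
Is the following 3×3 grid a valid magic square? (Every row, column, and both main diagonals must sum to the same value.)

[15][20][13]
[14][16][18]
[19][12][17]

Yes

Row 1: 15 + 20 + 13 = 48.
Row 2: 14 + 16 + 18 = 48.
Row 3: 19 + 12 + 17 = 48.
Column 1: 15 + 14 + 19 = 48.
Column 2: 20 + 16 + 12 = 48.
Column 3: 13 + 18 + 17 = 48.
Main diagonal: 15 + 16 + 17 = 48.
Anti-diagonal: 13 + 16 + 19 = 48.
All lines sum to 48.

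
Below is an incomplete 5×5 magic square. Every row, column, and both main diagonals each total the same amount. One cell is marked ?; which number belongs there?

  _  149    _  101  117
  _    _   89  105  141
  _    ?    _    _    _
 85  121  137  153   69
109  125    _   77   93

97

Row 4 is complete and sums to 565; that is the magic constant.
Row 5 must total 565; the given cells sum to 404, so (5,3) = 161.
The remaining cell in column 4 is (3,4) = 565 − 436 = 129.
Column 5 must total 565; the given cells sum to 420, so (3,5) = 145.
Anti-diagonal must total 565; the given cells sum to 452, so (3,3) = 113.
Column 3: 89 + 113 + 137 + 161 + ? = 565, so (1,3) = 65.
Row 1 needs 565; the known cells sum to 432, so (1,1) = 133.
The remaining cell in main diagonal is (2,2) = 565 − 492 = 73.
Using row 2: 73 + 89 + 105 + 141 + ? → (2,1) = 565 − 408 = 157.
From column 1, 565 − (133 + 157 + 85 + 109) gives (3,1) = 81.
Column 2 needs 565; the known cells sum to 468, so (3,2) = 97.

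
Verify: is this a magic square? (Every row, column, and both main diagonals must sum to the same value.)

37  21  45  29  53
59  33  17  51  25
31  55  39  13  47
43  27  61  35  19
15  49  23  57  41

Row 1: 37 + 21 + 45 + 29 + 53 = 185.
Row 2: 59 + 33 + 17 + 51 + 25 = 185.
Row 3: 31 + 55 + 39 + 13 + 47 = 185.
Row 4: 43 + 27 + 61 + 35 + 19 = 185.
Row 5: 15 + 49 + 23 + 57 + 41 = 185.
Column 1: 37 + 59 + 31 + 43 + 15 = 185.
Column 2: 21 + 33 + 55 + 27 + 49 = 185.
Column 3: 45 + 17 + 39 + 61 + 23 = 185.
Column 4: 29 + 51 + 13 + 35 + 57 = 185.
Column 5: 53 + 25 + 47 + 19 + 41 = 185.
Main diagonal: 37 + 33 + 39 + 35 + 41 = 185.
Anti-diagonal: 53 + 51 + 39 + 27 + 15 = 185.
All lines sum to 185.

Yes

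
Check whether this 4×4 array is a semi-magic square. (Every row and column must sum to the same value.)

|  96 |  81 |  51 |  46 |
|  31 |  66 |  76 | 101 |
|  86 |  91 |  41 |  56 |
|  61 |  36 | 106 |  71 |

Row 1: 96 + 81 + 51 + 46 = 274.
Row 2: 31 + 66 + 76 + 101 = 274.
Row 3: 86 + 91 + 41 + 56 = 274.
Row 4: 61 + 36 + 106 + 71 = 274.
Column 1: 96 + 31 + 86 + 61 = 274.
Column 2: 81 + 66 + 91 + 36 = 274.
Column 3: 51 + 76 + 41 + 106 = 274.
Column 4: 46 + 101 + 56 + 71 = 274.
All lines sum to 274.

Yes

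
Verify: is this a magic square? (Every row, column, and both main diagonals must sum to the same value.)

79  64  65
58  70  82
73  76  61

Row 1: 79 + 64 + 65 = 208.
Row 2: 58 + 70 + 82 = 210.
Row 3: 73 + 76 + 61 = 210.
Column 1: 79 + 58 + 73 = 210.
Column 2: 64 + 70 + 76 = 210.
Column 3: 65 + 82 + 61 = 208.
Main diagonal: 79 + 70 + 61 = 210.
Anti-diagonal: 65 + 70 + 73 = 208.

No — anti-diagonal sums to 208 but row 3 sums to 210.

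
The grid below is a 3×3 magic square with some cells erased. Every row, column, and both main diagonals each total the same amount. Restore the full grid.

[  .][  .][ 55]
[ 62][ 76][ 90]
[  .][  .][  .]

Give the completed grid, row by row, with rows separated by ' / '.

Row 2 is already complete: 62 + 76 + 90 = 228, so that is the magic constant.
Column 3 needs 228; the known cells sum to 145, so (3,3) = 83.
Using main diagonal: 76 + 83 + ? → (1,1) = 228 − 159 = 69.
The remaining cell in anti-diagonal is (3,1) = 228 − 131 = 97.
From row 1, 228 − (69 + 55) gives (1,2) = 104.
The remaining cell in row 3 is (3,2) = 228 − 180 = 48.

69 104 55 / 62 76 90 / 97 48 83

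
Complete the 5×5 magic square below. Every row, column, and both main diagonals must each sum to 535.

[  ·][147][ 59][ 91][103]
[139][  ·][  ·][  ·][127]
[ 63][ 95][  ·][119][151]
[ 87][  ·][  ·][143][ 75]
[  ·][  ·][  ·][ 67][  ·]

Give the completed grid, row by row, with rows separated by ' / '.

135 147 59 91 103 / 139 71 83 115 127 / 63 95 107 119 151 / 87 99 131 143 75 / 111 123 155 67 79

Row 1 needs 535; the known cells sum to 400, so (1,1) = 135.
The remaining cell in row 3 is (3,3) = 535 − 428 = 107.
Column 1: 135 + 139 + 63 + 87 + ? = 535, so (5,1) = 111.
Using column 4: 91 + 119 + 143 + 67 + ? → (2,4) = 535 − 420 = 115.
The remaining cell in column 5 is (5,5) = 535 − 456 = 79.
Using main diagonal: 135 + 107 + 143 + 79 + ? → (2,2) = 535 − 464 = 71.
Anti-diagonal needs 535; the known cells sum to 436, so (4,2) = 99.
Row 2 must total 535; the given cells sum to 452, so (2,3) = 83.
The remaining cell in row 4 is (4,3) = 535 − 404 = 131.
The remaining cell in column 2 is (5,2) = 535 − 412 = 123.
Column 3 must total 535; the given cells sum to 380, so (5,3) = 155.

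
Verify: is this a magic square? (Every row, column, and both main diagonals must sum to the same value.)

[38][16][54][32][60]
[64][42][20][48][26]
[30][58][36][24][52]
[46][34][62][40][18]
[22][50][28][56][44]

Row 1: 38 + 16 + 54 + 32 + 60 = 200.
Row 2: 64 + 42 + 20 + 48 + 26 = 200.
Row 3: 30 + 58 + 36 + 24 + 52 = 200.
Row 4: 46 + 34 + 62 + 40 + 18 = 200.
Row 5: 22 + 50 + 28 + 56 + 44 = 200.
Column 1: 38 + 64 + 30 + 46 + 22 = 200.
Column 2: 16 + 42 + 58 + 34 + 50 = 200.
Column 3: 54 + 20 + 36 + 62 + 28 = 200.
Column 4: 32 + 48 + 24 + 40 + 56 = 200.
Column 5: 60 + 26 + 52 + 18 + 44 = 200.
Main diagonal: 38 + 42 + 36 + 40 + 44 = 200.
Anti-diagonal: 60 + 48 + 36 + 34 + 22 = 200.
All lines sum to 200.

Yes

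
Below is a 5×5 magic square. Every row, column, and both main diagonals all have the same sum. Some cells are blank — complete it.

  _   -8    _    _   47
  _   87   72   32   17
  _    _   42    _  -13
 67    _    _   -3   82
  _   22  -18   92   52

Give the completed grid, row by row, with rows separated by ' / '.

7 -8 77 62 47 / -23 87 72 32 17 / 97 57 42 2 -13 / 67 27 12 -3 82 / 37 22 -18 92 52

Column 5 is already complete: 47 + 17 + -13 + 82 + 52 = 185, so that is the magic constant.
Row 2 needs 185; the known cells sum to 208, so (2,1) = -23.
The remaining cell in row 5 is (5,1) = 185 − 148 = 37.
Main diagonal must total 185; the given cells sum to 178, so (1,1) = 7.
Using anti-diagonal: 47 + 32 + 42 + 37 + ? → (4,2) = 185 − 158 = 27.
The remaining cell in row 4 is (4,3) = 185 − 173 = 12.
Column 1 needs 185; the known cells sum to 88, so (3,1) = 97.
Column 2 needs 185; the known cells sum to 128, so (3,2) = 57.
Column 3 must total 185; the given cells sum to 108, so (1,3) = 77.
Row 1 needs 185; the known cells sum to 123, so (1,4) = 62.
Row 3: 97 + 57 + 42 + (-13) + ? = 185, so (3,4) = 2.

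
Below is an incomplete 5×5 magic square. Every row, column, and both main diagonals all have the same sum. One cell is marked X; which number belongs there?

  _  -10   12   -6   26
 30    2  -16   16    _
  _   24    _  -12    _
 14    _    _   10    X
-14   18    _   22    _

-18

Column 4 is complete and sums to 30; that is the magic constant.
Row 1 must total 30; the given cells sum to 22, so (1,1) = 8.
Row 2 must total 30; the given cells sum to 32, so (2,5) = -2.
Column 1 needs 30; the known cells sum to 38, so (3,1) = -8.
From column 2, 30 − (-10 + 2 + 24 + 18) gives (4,2) = -4.
Anti-diagonal: 26 + 16 + (-4) + (-14) + ? = 30, so (3,3) = 6.
Using row 3: -8 + 24 + 6 + (-12) + ? → (3,5) = 30 − 10 = 20.
The remaining cell in main diagonal is (5,5) = 30 − 26 = 4.
Row 5 needs 30; the known cells sum to 30, so (5,3) = 0.
The remaining cell in column 3 is (4,3) = 30 − 2 = 28.
The remaining cell in column 5 is (4,5) = 30 − 48 = -18.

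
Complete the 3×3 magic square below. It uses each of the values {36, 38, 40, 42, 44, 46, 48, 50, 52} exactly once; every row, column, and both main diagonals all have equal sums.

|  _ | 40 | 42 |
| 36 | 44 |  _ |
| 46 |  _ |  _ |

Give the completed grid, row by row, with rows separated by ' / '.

The 9 entries sum to 396, so each line sums to 396/3 = 132.
Row 1: 40 + 42 + ? = 132, so (1,1) = 50.
Using row 2: 36 + 44 + ? → (2,3) = 132 − 80 = 52.
From column 2, 132 − (40 + 44) gives (3,2) = 48.
Column 3 must total 132; the given cells sum to 94, so (3,3) = 38.

50 40 42 / 36 44 52 / 46 48 38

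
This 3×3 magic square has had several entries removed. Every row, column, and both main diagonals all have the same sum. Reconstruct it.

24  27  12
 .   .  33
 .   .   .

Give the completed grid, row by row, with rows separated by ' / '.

24 27 12 / 9 21 33 / 30 15 18

Row 1 is already complete: 24 + 27 + 12 = 63, so that is the magic constant.
Column 3 needs 63; the known cells sum to 45, so (3,3) = 18.
The remaining cell in main diagonal is (2,2) = 63 − 42 = 21.
From anti-diagonal, 63 − (12 + 21) gives (3,1) = 30.
Row 2 must total 63; the given cells sum to 54, so (2,1) = 9.
The remaining cell in row 3 is (3,2) = 63 − 48 = 15.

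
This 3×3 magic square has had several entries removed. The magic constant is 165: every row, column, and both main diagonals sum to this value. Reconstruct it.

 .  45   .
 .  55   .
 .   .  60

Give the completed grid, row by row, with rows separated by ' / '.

50 45 70 / 75 55 35 / 40 65 60

The remaining cell in column 2 is (3,2) = 165 − 100 = 65.
Main diagonal: 55 + 60 + ? = 165, so (1,1) = 50.
Row 1: 50 + 45 + ? = 165, so (1,3) = 70.
Using row 3: 65 + 60 + ? → (3,1) = 165 − 125 = 40.
Column 1 must total 165; the given cells sum to 90, so (2,1) = 75.
The remaining cell in column 3 is (2,3) = 165 − 130 = 35.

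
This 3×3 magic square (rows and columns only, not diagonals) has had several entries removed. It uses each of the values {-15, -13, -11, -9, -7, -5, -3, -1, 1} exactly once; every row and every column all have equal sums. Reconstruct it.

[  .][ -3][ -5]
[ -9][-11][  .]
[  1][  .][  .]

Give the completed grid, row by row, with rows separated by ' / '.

-13 -3 -5 / -9 -11 -1 / 1 -7 -15

The 9 entries sum to -63, so each line sums to -63/3 = -21.
Row 1 needs -21; the known cells sum to -8, so (1,1) = -13.
The remaining cell in row 2 is (2,3) = -21 − (-20) = -1.
Using column 2: -3 + (-11) + ? → (3,2) = -21 − (-14) = -7.
The remaining cell in column 3 is (3,3) = -21 − (-6) = -15.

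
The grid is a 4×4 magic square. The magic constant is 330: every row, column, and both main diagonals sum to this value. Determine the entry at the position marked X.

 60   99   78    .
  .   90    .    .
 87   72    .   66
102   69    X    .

From row 1, 330 − (60 + 99 + 78) gives (1,4) = 93.
Row 3 needs 330; the known cells sum to 225, so (3,3) = 105.
Column 1: 60 + 87 + 102 + ? = 330, so (2,1) = 81.
Main diagonal: 60 + 90 + 105 + ? = 330, so (4,4) = 75.
Anti-diagonal must total 330; the given cells sum to 267, so (2,3) = 63.
Row 2: 81 + 90 + 63 + ? = 330, so (2,4) = 96.
Row 4 must total 330; the given cells sum to 246, so (4,3) = 84.

84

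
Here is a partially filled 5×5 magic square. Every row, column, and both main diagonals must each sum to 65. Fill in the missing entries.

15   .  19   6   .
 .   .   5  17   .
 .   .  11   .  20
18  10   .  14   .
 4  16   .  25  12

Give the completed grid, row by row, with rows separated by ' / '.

From row 5, 65 − (4 + 16 + 25 + 12) gives (5,3) = 8.
Using column 3: 19 + 5 + 11 + 8 + ? → (4,3) = 65 − 43 = 22.
Using column 4: 6 + 17 + 14 + 25 + ? → (3,4) = 65 − 62 = 3.
Using main diagonal: 15 + 11 + 14 + 12 + ? → (2,2) = 65 − 52 = 13.
Anti-diagonal needs 65; the known cells sum to 42, so (1,5) = 23.
The remaining cell in row 1 is (1,2) = 65 − 63 = 2.
Using row 4: 18 + 10 + 22 + 14 + ? → (4,5) = 65 − 64 = 1.
Column 2 must total 65; the given cells sum to 41, so (3,2) = 24.
Using column 5: 23 + 20 + 1 + 12 + ? → (2,5) = 65 − 56 = 9.
Row 2: 13 + 5 + 17 + 9 + ? = 65, so (2,1) = 21.
From row 3, 65 − (24 + 11 + 3 + 20) gives (3,1) = 7.

15 2 19 6 23 / 21 13 5 17 9 / 7 24 11 3 20 / 18 10 22 14 1 / 4 16 8 25 12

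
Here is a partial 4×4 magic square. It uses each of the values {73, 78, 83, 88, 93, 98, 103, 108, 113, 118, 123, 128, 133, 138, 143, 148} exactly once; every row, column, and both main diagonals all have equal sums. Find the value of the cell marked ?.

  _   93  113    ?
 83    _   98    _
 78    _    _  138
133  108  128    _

88

The 16 entries sum to 1768, so each line sums to 1768/4 = 442.
From row 4, 442 − (133 + 108 + 128) gives (4,4) = 73.
Using column 1: 83 + 78 + 133 + ? → (1,1) = 442 − 294 = 148.
From column 3, 442 − (113 + 98 + 128) gives (3,3) = 103.
Main diagonal needs 442; the known cells sum to 324, so (2,2) = 118.
The remaining cell in row 1 is (1,4) = 442 − 354 = 88.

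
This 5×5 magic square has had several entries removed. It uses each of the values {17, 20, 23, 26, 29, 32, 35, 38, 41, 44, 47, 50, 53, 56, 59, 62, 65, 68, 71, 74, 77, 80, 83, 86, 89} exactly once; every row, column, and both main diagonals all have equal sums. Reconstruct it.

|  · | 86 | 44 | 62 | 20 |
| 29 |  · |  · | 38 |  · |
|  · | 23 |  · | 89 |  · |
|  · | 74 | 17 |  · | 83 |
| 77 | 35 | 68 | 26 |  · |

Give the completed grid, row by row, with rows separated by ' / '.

53 86 44 62 20 / 29 47 80 38 71 / 65 23 56 89 32 / 41 74 17 50 83 / 77 35 68 26 59

The 25 entries sum to 1325, so each line sums to 1325/5 = 265.
The remaining cell in row 1 is (1,1) = 265 − 212 = 53.
Row 5 must total 265; the given cells sum to 206, so (5,5) = 59.
Column 2 must total 265; the given cells sum to 218, so (2,2) = 47.
Column 4 must total 265; the given cells sum to 215, so (4,4) = 50.
Using main diagonal: 53 + 47 + 50 + 59 + ? → (3,3) = 265 − 209 = 56.
Row 4: 74 + 17 + 50 + 83 + ? = 265, so (4,1) = 41.
From column 1, 265 − (53 + 29 + 41 + 77) gives (3,1) = 65.
Column 3 needs 265; the known cells sum to 185, so (2,3) = 80.
Row 2: 29 + 47 + 80 + 38 + ? = 265, so (2,5) = 71.
The remaining cell in row 3 is (3,5) = 265 − 233 = 32.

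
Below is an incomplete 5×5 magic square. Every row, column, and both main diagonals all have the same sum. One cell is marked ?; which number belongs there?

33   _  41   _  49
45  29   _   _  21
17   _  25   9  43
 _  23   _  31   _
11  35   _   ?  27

53

Main diagonal is complete and sums to 145; that is the magic constant.
Row 3 needs 145; the known cells sum to 94, so (3,2) = 51.
Using column 1: 33 + 45 + 17 + 11 + ? → (4,1) = 145 − 106 = 39.
Column 2 must total 145; the given cells sum to 138, so (1,2) = 7.
Using column 5: 49 + 21 + 43 + 27 + ? → (4,5) = 145 − 140 = 5.
The remaining cell in anti-diagonal is (2,4) = 145 − 108 = 37.
Row 1 must total 145; the given cells sum to 130, so (1,4) = 15.
Row 2 needs 145; the known cells sum to 132, so (2,3) = 13.
The remaining cell in row 4 is (4,3) = 145 − 98 = 47.
Using column 3: 41 + 13 + 25 + 47 + ? → (5,3) = 145 − 126 = 19.
From column 4, 145 − (15 + 37 + 9 + 31) gives (5,4) = 53.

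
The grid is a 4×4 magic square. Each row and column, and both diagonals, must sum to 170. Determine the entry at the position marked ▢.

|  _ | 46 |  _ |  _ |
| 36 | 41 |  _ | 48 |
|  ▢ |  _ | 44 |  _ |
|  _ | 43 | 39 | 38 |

37

Using row 2: 36 + 41 + 48 + ? → (2,3) = 170 − 125 = 45.
From row 4, 170 − (43 + 39 + 38) gives (4,1) = 50.
Column 2 must total 170; the given cells sum to 130, so (3,2) = 40.
The remaining cell in column 3 is (1,3) = 170 − 128 = 42.
The remaining cell in main diagonal is (1,1) = 170 − 123 = 47.
The remaining cell in anti-diagonal is (1,4) = 170 − 135 = 35.
From column 1, 170 − (47 + 36 + 50) gives (3,1) = 37.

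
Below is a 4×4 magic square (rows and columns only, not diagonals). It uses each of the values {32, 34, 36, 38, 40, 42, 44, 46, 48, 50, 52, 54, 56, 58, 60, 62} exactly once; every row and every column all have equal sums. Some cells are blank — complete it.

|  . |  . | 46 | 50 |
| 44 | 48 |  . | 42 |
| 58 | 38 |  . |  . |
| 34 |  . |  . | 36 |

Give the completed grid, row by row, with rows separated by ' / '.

The 16 entries sum to 752, so each line sums to 752/4 = 188.
From row 2, 188 − (44 + 48 + 42) gives (2,3) = 54.
From column 1, 188 − (44 + 58 + 34) gives (1,1) = 52.
Column 4 must total 188; the given cells sum to 128, so (3,4) = 60.
Row 1 needs 188; the known cells sum to 148, so (1,2) = 40.
Row 3: 58 + 38 + 60 + ? = 188, so (3,3) = 32.
From column 2, 188 − (40 + 48 + 38) gives (4,2) = 62.
The remaining cell in column 3 is (4,3) = 188 − 132 = 56.

52 40 46 50 / 44 48 54 42 / 58 38 32 60 / 34 62 56 36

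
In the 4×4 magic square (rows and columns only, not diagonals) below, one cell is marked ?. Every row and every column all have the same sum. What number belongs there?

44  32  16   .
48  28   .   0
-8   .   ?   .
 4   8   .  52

Column 1 is complete and sums to 88; that is the magic constant.
Row 1 must total 88; the given cells sum to 92, so (1,4) = -4.
Row 2 must total 88; the given cells sum to 76, so (2,3) = 12.
Using row 4: 4 + 8 + 52 + ? → (4,3) = 88 − 64 = 24.
Column 2: 32 + 28 + 8 + ? = 88, so (3,2) = 20.
From column 3, 88 − (16 + 12 + 24) gives (3,3) = 36.

36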